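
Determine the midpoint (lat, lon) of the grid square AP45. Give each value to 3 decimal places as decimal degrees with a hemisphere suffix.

Field A=0, P=15: +0·20° lon, +15·10° lat → SW at lon -180°, lat 60°.
Square 4, 5: +4·2° lon, +5·1° lat → SW at lon -172°, lat 65°.
Cell spans 2° lon × 1° lat. Centre is SW corner plus half of each.
latitude 65.500° N, longitude 171.000° W.

65.500° N, 171.000° W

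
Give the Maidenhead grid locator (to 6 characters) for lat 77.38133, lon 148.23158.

Add 180° to longitude and 90° to latitude: 328.2316, 167.3813.
Field: lon ⌊328.2316/20⌋ = 16 → Q; lat ⌊167.3813/10⌋ = 16 → Q.
Square: lon ⌊8.2316/2⌋ = 4; lat ⌊7.3813/1⌋ = 7.
Subsquare: lon ⌊0.2316/0.0833333⌋ = 2 → c; lat ⌊0.3813/0.0416667⌋ = 9 → j.

QQ47cj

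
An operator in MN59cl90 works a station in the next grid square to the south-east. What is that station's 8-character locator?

MN59dk09

Longitude extended square 9; +1 → 10, wraps to 0, carry into subsquare.
Longitude subsquare c = 2; +1 → 3 = d.
Latitude extended square 0; −1 → -1, wraps to 9, carry into subsquare.
Latitude subsquare l = 11; −1 → 10 = k.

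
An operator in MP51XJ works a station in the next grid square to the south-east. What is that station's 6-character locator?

MP61ai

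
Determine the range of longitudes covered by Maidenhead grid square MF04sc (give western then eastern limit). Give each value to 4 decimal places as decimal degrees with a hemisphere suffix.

Field M=12, F=5: +12·20° lon, +5·10° lat → SW at lon 60°, lat -40°.
Square 0, 4: +0·2° lon, +4·1° lat → SW at lon 60°, lat -36°.
Subsquare s=18, c=2: +18·0.0833333° lon, +2·0.0416667° lat → SW at lon 61.5°, lat -35.9167°.
Cell spans 0.0833333° lon × 0.0416667° lat.
west 61.5000° E, east 61.5833° E.

61.5000° E, 61.5833° E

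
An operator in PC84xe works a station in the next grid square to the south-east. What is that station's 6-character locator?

Longitude subsquare x = 23; +1 → 24, wraps to 0 = a, carry into square.
Longitude square 8; +1 → 9.
Latitude subsquare e = 4; −1 → 3 = d.

PC94ad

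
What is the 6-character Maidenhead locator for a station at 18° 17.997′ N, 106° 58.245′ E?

OK38lh

Shift to the Maidenhead origin (180°W, 90°S): lon 286.9708, lat 108.2999.
Field (20°×10°, letters A–R): 286.9708/20 → 14 → O, 108.2999/10 → 10 → K; chars OK.
Square (2°×1°, digits 0–9): 6.9708/2 → 3, 8.2999/1 → 8; chars 38.
Subsquare (5′×2.5′, letters a–x): 0.9708/0.0833333 → 11 → l, 0.2999/0.0416667 → 7 → h; chars lh.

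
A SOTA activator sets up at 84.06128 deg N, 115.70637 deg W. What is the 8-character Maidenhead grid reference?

Offset from 180°W / 90°S: lon 64.29363°, lat 174.06128°.
Field: 64.29363/20 → 3 → D, 174.06128/10 → 17 → R; chars DR.
Square: 4.29363/2 → 2, 4.06128/1 → 4; chars 24.
Subsquare: 0.29363/0.0833333 → 3 → d, 0.06128/0.0416667 → 1 → b; chars db.
Extended square: 0.04363/0.00833333 → 5, 0.01961/0.00416667 → 4; chars 54.

DR24db54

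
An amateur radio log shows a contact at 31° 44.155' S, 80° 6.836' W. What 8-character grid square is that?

EF98wg63

Shift to the Maidenhead origin (180°W, 90°S): lon 99.88607, lat 58.26408.
Field: 99.88607/20 → 4 → E, 58.26408/10 → 5 → F; chars EF.
Square: 19.88607/2 → 9, 8.26408/1 → 8; chars 98.
Subsquare: 1.88607/0.0833333 → 22 → w, 0.26408/0.0416667 → 6 → g; chars wg.
Extended square: 0.05273/0.00833333 → 6, 0.01408/0.00416667 → 3; chars 63.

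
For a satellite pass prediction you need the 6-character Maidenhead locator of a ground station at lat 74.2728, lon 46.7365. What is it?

LQ34ig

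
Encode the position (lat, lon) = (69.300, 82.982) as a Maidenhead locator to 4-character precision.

NP19

Add 180° to longitude and 90° to latitude: 262.98, 159.30.
Field: 262.98/20 → 13 → N, 159.30/10 → 15 → P; chars NP.
Square: 2.98/2 → 1, 9.30/1 → 9; chars 19.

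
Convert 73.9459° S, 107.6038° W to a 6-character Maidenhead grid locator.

DB66eb

Add 180° to longitude and 90° to latitude: 72.3962, 16.0541.
Field: lon ⌊72.3962/20⌋ = 3 → D; lat ⌊16.0541/10⌋ = 1 → B.
Square: lon ⌊12.3962/2⌋ = 6; lat ⌊6.0541/1⌋ = 6.
Subsquare: lon ⌊0.3962/0.0833333⌋ = 4 → e; lat ⌊0.0541/0.0416667⌋ = 1 → b.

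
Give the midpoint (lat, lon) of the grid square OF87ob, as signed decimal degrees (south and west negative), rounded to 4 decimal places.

-32.9375, 117.2083

Field O=14, F=5: +14·20° lon, +5·10° lat → SW at lon 100°, lat -40°.
Square 8, 7: +8·2° lon, +7·1° lat → SW at lon 116°, lat -33°.
Subsquare o=14, b=1: +14·0.0833333° lon, +1·0.0416667° lat → SW at lon 117.167°, lat -32.9583°.
Cell spans 0.0833333° lon × 0.0416667° lat. Centre is SW corner plus half of each.
latitude -32.9375, longitude 117.2083.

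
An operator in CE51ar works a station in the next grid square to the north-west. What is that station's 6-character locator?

Longitude subsquare a = 0; −1 → -1, wraps to 23 = x, carry into square.
Longitude square 5; −1 → 4.
Latitude subsquare r = 17; +1 → 18 = s.

CE41xs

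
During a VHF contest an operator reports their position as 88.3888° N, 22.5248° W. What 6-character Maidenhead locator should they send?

HR88rj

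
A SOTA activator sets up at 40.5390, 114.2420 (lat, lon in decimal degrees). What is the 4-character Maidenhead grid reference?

Add 180° to longitude and 90° to latitude: 294.24, 130.54.
Field: lon ⌊294.24/20⌋ = 14 → O; lat ⌊130.54/10⌋ = 13 → N.
Square: lon ⌊14.24/2⌋ = 7; lat ⌊0.54/1⌋ = 0.

ON70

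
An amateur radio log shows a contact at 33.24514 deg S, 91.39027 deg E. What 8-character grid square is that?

NF56qs61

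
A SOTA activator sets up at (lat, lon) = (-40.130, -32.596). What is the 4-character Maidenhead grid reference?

Add 180° to longitude and 90° to latitude: 147.40, 49.87.
Field (20°×10°, letters A–R): lon ⌊147.40/20⌋ = 7 → H; lat ⌊49.87/10⌋ = 4 → E.
Square (2°×1°, digits 0–9): lon ⌊7.40/2⌋ = 3; lat ⌊9.87/1⌋ = 9.

HE39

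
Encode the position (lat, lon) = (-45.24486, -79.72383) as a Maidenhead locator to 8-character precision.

FE04ds31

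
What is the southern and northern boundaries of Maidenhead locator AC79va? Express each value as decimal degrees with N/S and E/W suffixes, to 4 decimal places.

Field A=0, C=2: +0·20° lon, +2·10° lat → SW at lon -180°, lat -70°.
Square 7, 9: +7·2° lon, +9·1° lat → SW at lon -166°, lat -61°.
Subsquare v=21, a=0: +21·0.0833333° lon, +0·0.0416667° lat → SW at lon -164.25°, lat -61°.
Cell spans 0.0833333° lon × 0.0416667° lat.
south 61.0000° S, north 60.9583° S.

61.0000° S, 60.9583° S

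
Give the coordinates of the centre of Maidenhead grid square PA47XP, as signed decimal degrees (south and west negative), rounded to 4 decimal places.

-82.3542, 129.9583

Field P=15, A=0: +15·20° lon, +0·10° lat → SW at lon 120°, lat -90°.
Square 4, 7: +4·2° lon, +7·1° lat → SW at lon 128°, lat -83°.
Subsquare x=23, p=15: +23·0.0833333° lon, +15·0.0416667° lat → SW at lon 129.917°, lat -82.375°.
Cell spans 0.0833333° lon × 0.0416667° lat. Centre is SW corner plus half of each.
latitude -82.3542, longitude 129.9583.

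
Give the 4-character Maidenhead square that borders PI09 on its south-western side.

Longitude square 0; −1 → -1, wraps to 9, carry into field.
Longitude field P = 15; −1 → 14 = O.
Latitude square 9; −1 → 8.

OI98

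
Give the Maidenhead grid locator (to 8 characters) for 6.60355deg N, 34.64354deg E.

Shift to the Maidenhead origin (180°W, 90°S): lon 214.64354, lat 96.60355.
Field: lon ⌊214.64354/20⌋ = 10 → K; lat ⌊96.60355/10⌋ = 9 → J.
Square: lon ⌊14.64354/2⌋ = 7; lat ⌊6.60355/1⌋ = 6.
Subsquare: lon ⌊0.64354/0.0833333⌋ = 7 → h; lat ⌊0.60355/0.0416667⌋ = 14 → o.
Extended square: lon ⌊0.06021/0.00833333⌋ = 7; lat ⌊0.02022/0.00416667⌋ = 4.

KJ76ho74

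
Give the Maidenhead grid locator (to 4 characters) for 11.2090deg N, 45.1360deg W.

GK71

Offset from 180°W / 90°S: lon 134.86°, lat 101.21°.
Field: lon ⌊134.86/20⌋ = 6 → G; lat ⌊101.21/10⌋ = 10 → K.
Square: lon ⌊14.86/2⌋ = 7; lat ⌊1.21/1⌋ = 1.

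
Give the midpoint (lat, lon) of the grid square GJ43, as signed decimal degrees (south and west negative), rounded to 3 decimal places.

3.500, -51.000

Field G=6, J=9: +6·20° lon, +9·10° lat → SW at lon -60°, lat 0°.
Square 4, 3: +4·2° lon, +3·1° lat → SW at lon -52°, lat 3°.
Cell spans 2° lon × 1° lat. Centre is SW corner plus half of each.
latitude 3.500, longitude -51.000.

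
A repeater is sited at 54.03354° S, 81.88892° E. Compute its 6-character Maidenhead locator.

Shift to the Maidenhead origin (180°W, 90°S): lon 261.8889, lat 35.9665.
Field: 261.8889/20 → 13 → N, 35.9665/10 → 3 → D; chars ND.
Square: 1.8889/2 → 0, 5.9665/1 → 5; chars 05.
Subsquare: 1.8889/0.0833333 → 22 → w, 0.9665/0.0416667 → 23 → x; chars wx.

ND05wx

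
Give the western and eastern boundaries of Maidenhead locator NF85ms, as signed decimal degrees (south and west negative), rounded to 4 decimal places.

97.0000, 97.0833

Field N=13, F=5: +13·20° lon, +5·10° lat → SW at lon 80°, lat -40°.
Square 8, 5: +8·2° lon, +5·1° lat → SW at lon 96°, lat -35°.
Subsquare m=12, s=18: +12·0.0833333° lon, +18·0.0416667° lat → SW at lon 97°, lat -34.25°.
Cell spans 0.0833333° lon × 0.0416667° lat.
west 97.0000, east 97.0833.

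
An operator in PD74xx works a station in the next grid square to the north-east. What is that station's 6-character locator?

PD85aa

Longitude subsquare x = 23; +1 → 24, wraps to 0 = a, carry into square.
Longitude square 7; +1 → 8.
Latitude subsquare x = 23; +1 → 24, wraps to 0 = a, carry into square.
Latitude square 4; +1 → 5.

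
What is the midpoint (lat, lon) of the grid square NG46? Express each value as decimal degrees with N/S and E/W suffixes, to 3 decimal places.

Field N=13, G=6: +13·20° lon, +6·10° lat → SW at lon 80°, lat -30°.
Square 4, 6: +4·2° lon, +6·1° lat → SW at lon 88°, lat -24°.
Cell spans 2° lon × 1° lat. Centre is SW corner plus half of each.
latitude 23.500° S, longitude 89.000° E.

23.500° S, 89.000° E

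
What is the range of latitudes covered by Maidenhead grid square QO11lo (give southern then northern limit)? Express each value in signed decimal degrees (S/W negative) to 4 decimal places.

Field Q=16, O=14: +16·20° lon, +14·10° lat → SW at lon 140°, lat 50°.
Square 1, 1: +1·2° lon, +1·1° lat → SW at lon 142°, lat 51°.
Subsquare l=11, o=14: +11·0.0833333° lon, +14·0.0416667° lat → SW at lon 142.917°, lat 51.5833°.
Cell spans 0.0833333° lon × 0.0416667° lat.
south 51.5833, north 51.6250.

51.5833, 51.6250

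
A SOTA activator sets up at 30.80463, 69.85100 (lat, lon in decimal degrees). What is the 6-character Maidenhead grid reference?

MM40wt

Add 180° to longitude and 90° to latitude: 249.8510, 120.8046.
Field: 249.8510/20 → 12 → M, 120.8046/10 → 12 → M; chars MM.
Square: 9.8510/2 → 4, 0.8046/1 → 0; chars 40.
Subsquare: 1.8510/0.0833333 → 22 → w, 0.8046/0.0416667 → 19 → t; chars wt.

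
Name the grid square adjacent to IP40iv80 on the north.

IP40iv81

Latitude extended square 0; +1 → 1.
The longitude characters are unchanged.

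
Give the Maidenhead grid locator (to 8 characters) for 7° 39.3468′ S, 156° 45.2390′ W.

BI12oi92

Add 180° to longitude and 90° to latitude: 23.24602, 82.34422.
Field: lon ⌊23.24602/20⌋ = 1 → B; lat ⌊82.34422/10⌋ = 8 → I.
Square: lon ⌊3.24602/2⌋ = 1; lat ⌊2.34422/1⌋ = 2.
Subsquare: lon ⌊1.24602/0.0833333⌋ = 14 → o; lat ⌊0.34422/0.0416667⌋ = 8 → i.
Extended square: lon ⌊0.07935/0.00833333⌋ = 9; lat ⌊0.01089/0.00416667⌋ = 2.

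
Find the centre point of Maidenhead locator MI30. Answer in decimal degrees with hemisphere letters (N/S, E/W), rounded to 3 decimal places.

9.500° S, 67.000° E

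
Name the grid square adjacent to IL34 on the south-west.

Longitude square 3; −1 → 2.
Latitude square 4; −1 → 3.

IL23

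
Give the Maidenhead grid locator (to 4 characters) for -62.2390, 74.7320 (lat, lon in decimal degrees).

Offset from 180°W / 90°S: lon 254.73°, lat 27.76°.
Field: 254.73/20 → 12 → M, 27.76/10 → 2 → C; chars MC.
Square: 14.73/2 → 7, 7.76/1 → 7; chars 77.

MC77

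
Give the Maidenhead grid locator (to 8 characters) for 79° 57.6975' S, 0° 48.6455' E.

JB00ja79

Shift to the Maidenhead origin (180°W, 90°S): lon 180.81076, lat 10.03838.
Field: lon ⌊180.81076/20⌋ = 9 → J; lat ⌊10.03838/10⌋ = 1 → B.
Square: lon ⌊0.81076/2⌋ = 0; lat ⌊0.03838/1⌋ = 0.
Subsquare: lon ⌊0.81076/0.0833333⌋ = 9 → j; lat ⌊0.03838/0.0416667⌋ = 0 → a.
Extended square: lon ⌊0.06076/0.00833333⌋ = 7; lat ⌊0.03838/0.00416667⌋ = 9.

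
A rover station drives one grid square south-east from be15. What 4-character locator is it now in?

BE24

Longitude square 1; +1 → 2.
Latitude square 5; −1 → 4.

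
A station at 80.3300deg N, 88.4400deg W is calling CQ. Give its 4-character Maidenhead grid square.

ER50

Shift to the Maidenhead origin (180°W, 90°S): lon 91.56, lat 170.33.
Field: lon ⌊91.56/20⌋ = 4 → E; lat ⌊170.33/10⌋ = 17 → R.
Square: lon ⌊11.56/2⌋ = 5; lat ⌊0.33/1⌋ = 0.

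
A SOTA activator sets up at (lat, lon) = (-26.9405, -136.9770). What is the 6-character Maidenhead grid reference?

CG13mb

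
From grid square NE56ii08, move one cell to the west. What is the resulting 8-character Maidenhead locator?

Longitude extended square 0; −1 → -1, wraps to 9, carry into subsquare.
Longitude subsquare i = 8; −1 → 7 = h.
The latitude characters are unchanged.

NE56hi98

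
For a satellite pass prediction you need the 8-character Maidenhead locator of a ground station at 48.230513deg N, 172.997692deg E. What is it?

RN68lf95

Shift to the Maidenhead origin (180°W, 90°S): lon 352.99769, lat 138.23051.
Field (20°×10°, letters A–R): 352.99769/20 → 17 → R, 138.23051/10 → 13 → N; chars RN.
Square (2°×1°, digits 0–9): 12.99769/2 → 6, 8.23051/1 → 8; chars 68.
Subsquare (5′×2.5′, letters a–x): 0.99769/0.0833333 → 11 → l, 0.23051/0.0416667 → 5 → f; chars lf.
Extended square (30″×15″, digits 0–9): 0.08103/0.00833333 → 9, 0.02218/0.00416667 → 5; chars 95.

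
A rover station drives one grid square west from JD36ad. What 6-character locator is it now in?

Longitude subsquare a = 0; −1 → -1, wraps to 23 = x, carry into square.
Longitude square 3; −1 → 2.
The latitude characters are unchanged.

JD26xd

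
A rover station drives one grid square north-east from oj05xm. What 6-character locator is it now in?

Longitude subsquare x = 23; +1 → 24, wraps to 0 = a, carry into square.
Longitude square 0; +1 → 1.
Latitude subsquare m = 12; +1 → 13 = n.

OJ15an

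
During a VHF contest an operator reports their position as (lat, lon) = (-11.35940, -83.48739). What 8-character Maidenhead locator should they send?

Add 180° to longitude and 90° to latitude: 96.51261, 78.64060.
Field: lon ⌊96.51261/20⌋ = 4 → E; lat ⌊78.64060/10⌋ = 7 → H.
Square: lon ⌊16.51261/2⌋ = 8; lat ⌊8.64060/1⌋ = 8.
Subsquare: lon ⌊0.51261/0.0833333⌋ = 6 → g; lat ⌊0.64060/0.0416667⌋ = 15 → p.
Extended square: lon ⌊0.01261/0.00833333⌋ = 1; lat ⌊0.01560/0.00416667⌋ = 3.

EH88gp13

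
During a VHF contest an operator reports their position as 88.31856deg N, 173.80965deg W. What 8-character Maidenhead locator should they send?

AR38ch26

Offset from 180°W / 90°S: lon 6.19035°, lat 178.31856°.
Field: lon ⌊6.19035/20⌋ = 0 → A; lat ⌊178.31856/10⌋ = 17 → R.
Square: lon ⌊6.19035/2⌋ = 3; lat ⌊8.31856/1⌋ = 8.
Subsquare: lon ⌊0.19035/0.0833333⌋ = 2 → c; lat ⌊0.31856/0.0416667⌋ = 7 → h.
Extended square: lon ⌊0.02368/0.00833333⌋ = 2; lat ⌊0.02689/0.00416667⌋ = 6.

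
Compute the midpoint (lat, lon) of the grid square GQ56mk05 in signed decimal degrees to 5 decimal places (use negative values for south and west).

Field G=6, Q=16: +6·20° lon, +16·10° lat → SW at lon -60°, lat 70°.
Square 5, 6: +5·2° lon, +6·1° lat → SW at lon -50°, lat 76°.
Subsquare m=12, k=10: +12·0.0833333° lon, +10·0.0416667° lat → SW at lon -49°, lat 76.4167°.
Extended square 0, 5: +0·0.00833333° lon, +5·0.00416667° lat → SW at lon -49°, lat 76.4375°.
Cell spans 0.00833333° lon × 0.00416667° lat. Centre is SW corner plus half of each.
latitude 76.43958, longitude -48.99583.

76.43958, -48.99583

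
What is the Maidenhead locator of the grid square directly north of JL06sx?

JL07sa

Latitude subsquare x = 23; +1 → 24, wraps to 0 = a, carry into square.
Latitude square 6; +1 → 7.
The longitude characters are unchanged.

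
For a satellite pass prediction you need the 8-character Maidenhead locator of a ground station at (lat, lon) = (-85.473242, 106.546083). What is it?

Offset from 180°W / 90°S: lon 286.54608°, lat 4.52676°.
Field (20°×10°, letters A–R): 286.54608/20 → 14 → O, 4.52676/10 → 0 → A; chars OA.
Square (2°×1°, digits 0–9): 6.54608/2 → 3, 4.52676/1 → 4; chars 34.
Subsquare (5′×2.5′, letters a–x): 0.54608/0.0833333 → 6 → g, 0.52676/0.0416667 → 12 → m; chars gm.
Extended square (30″×15″, digits 0–9): 0.04608/0.00833333 → 5, 0.02676/0.00416667 → 6; chars 56.

OA34gm56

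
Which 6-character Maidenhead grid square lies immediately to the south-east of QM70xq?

Longitude subsquare x = 23; +1 → 24, wraps to 0 = a, carry into square.
Longitude square 7; +1 → 8.
Latitude subsquare q = 16; −1 → 15 = p.

QM80ap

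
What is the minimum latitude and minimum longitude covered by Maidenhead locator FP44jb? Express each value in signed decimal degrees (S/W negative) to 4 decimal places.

Field F=5, P=15: +5·20° lon, +15·10° lat → SW at lon -80°, lat 60°.
Square 4, 4: +4·2° lon, +4·1° lat → SW at lon -72°, lat 64°.
Subsquare j=9, b=1: +9·0.0833333° lon, +1·0.0416667° lat → SW at lon -71.25°, lat 64.0417°.
latitude 64.0417, longitude -71.2500.

64.0417, -71.2500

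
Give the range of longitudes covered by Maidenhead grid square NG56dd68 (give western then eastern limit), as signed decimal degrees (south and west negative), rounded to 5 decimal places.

Field N=13, G=6: +13·20° lon, +6·10° lat → SW at lon 80°, lat -30°.
Square 5, 6: +5·2° lon, +6·1° lat → SW at lon 90°, lat -24°.
Subsquare d=3, d=3: +3·0.0833333° lon, +3·0.0416667° lat → SW at lon 90.25°, lat -23.875°.
Extended square 6, 8: +6·0.00833333° lon, +8·0.00416667° lat → SW at lon 90.3°, lat -23.8417°.
Cell spans 0.00833333° lon × 0.00416667° lat.
west 90.30000, east 90.30833.

90.30000, 90.30833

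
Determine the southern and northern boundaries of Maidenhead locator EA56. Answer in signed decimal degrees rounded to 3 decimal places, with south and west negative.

-84.000, -83.000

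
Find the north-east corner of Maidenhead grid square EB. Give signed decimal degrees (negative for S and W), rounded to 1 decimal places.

-70.0, -80.0

Field E=4, B=1: +4·20° lon, +1·10° lat → SW at lon -100°, lat -80°.
Cell spans 20° lon × 10° lat. NE corner is SW corner plus one full cell.
latitude -70.0, longitude -80.0.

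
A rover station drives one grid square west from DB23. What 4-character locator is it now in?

Longitude square 2; −1 → 1.
The latitude characters are unchanged.

DB13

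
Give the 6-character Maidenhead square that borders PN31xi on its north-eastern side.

PN41aj

Longitude subsquare x = 23; +1 → 24, wraps to 0 = a, carry into square.
Longitude square 3; +1 → 4.
Latitude subsquare i = 8; +1 → 9 = j.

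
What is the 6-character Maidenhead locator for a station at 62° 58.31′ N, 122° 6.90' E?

Add 180° to longitude and 90° to latitude: 302.1150, 152.9718.
Field (20°×10°, letters A–R): 302.1150/20 → 15 → P, 152.9718/10 → 15 → P; chars PP.
Square (2°×1°, digits 0–9): 2.1150/2 → 1, 2.9718/1 → 2; chars 12.
Subsquare (5′×2.5′, letters a–x): 0.1150/0.0833333 → 1 → b, 0.9718/0.0416667 → 23 → x; chars bx.

PP12bx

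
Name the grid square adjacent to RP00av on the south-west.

Longitude subsquare a = 0; −1 → -1, wraps to 23 = x, carry into square.
Longitude square 0; −1 → -1, wraps to 9, carry into field.
Longitude field R = 17; −1 → 16 = Q.
Latitude subsquare v = 21; −1 → 20 = u.

QP90xu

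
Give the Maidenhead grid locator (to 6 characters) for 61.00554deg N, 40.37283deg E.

Shift to the Maidenhead origin (180°W, 90°S): lon 220.3728, lat 151.0055.
Field (20°×10°, letters A–R): 220.3728/20 → 11 → L, 151.0055/10 → 15 → P; chars LP.
Square (2°×1°, digits 0–9): 0.3728/2 → 0, 1.0055/1 → 1; chars 01.
Subsquare (5′×2.5′, letters a–x): 0.3728/0.0833333 → 4 → e, 0.0055/0.0416667 → 0 → a; chars ea.

LP01ea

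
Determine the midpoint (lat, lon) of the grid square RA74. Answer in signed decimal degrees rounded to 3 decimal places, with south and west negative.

-85.500, 175.000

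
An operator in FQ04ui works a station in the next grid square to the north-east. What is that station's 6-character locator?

Longitude subsquare u = 20; +1 → 21 = v.
Latitude subsquare i = 8; +1 → 9 = j.

FQ04vj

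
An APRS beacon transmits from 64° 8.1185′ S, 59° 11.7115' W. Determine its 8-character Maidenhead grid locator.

GC05ju67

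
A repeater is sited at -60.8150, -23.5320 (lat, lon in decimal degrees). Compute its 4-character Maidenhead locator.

HC89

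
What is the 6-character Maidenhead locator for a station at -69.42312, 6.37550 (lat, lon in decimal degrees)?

JC30en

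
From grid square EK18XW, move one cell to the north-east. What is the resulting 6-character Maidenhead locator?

Longitude subsquare x = 23; +1 → 24, wraps to 0 = a, carry into square.
Longitude square 1; +1 → 2.
Latitude subsquare w = 22; +1 → 23 = x.

EK28ax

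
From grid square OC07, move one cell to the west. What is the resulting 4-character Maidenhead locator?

NC97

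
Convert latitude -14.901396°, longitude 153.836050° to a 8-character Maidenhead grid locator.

QH65wc03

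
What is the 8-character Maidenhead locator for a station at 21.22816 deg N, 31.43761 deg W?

Offset from 180°W / 90°S: lon 148.56239°, lat 111.22816°.
Field: 148.56239/20 → 7 → H, 111.22816/10 → 11 → L; chars HL.
Square: 8.56239/2 → 4, 1.22816/1 → 1; chars 41.
Subsquare: 0.56239/0.0833333 → 6 → g, 0.22816/0.0416667 → 5 → f; chars gf.
Extended square: 0.06239/0.00833333 → 7, 0.01983/0.00416667 → 4; chars 74.

HL41gf74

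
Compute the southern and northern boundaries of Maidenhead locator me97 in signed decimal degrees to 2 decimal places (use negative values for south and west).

Field M=12, E=4: +12·20° lon, +4·10° lat → SW at lon 60°, lat -50°.
Square 9, 7: +9·2° lon, +7·1° lat → SW at lon 78°, lat -43°.
Cell spans 2° lon × 1° lat.
south -43.00, north -42.00.

-43.00, -42.00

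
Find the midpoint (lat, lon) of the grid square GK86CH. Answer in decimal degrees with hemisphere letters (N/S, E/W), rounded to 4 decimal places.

Field G=6, K=10: +6·20° lon, +10·10° lat → SW at lon -60°, lat 10°.
Square 8, 6: +8·2° lon, +6·1° lat → SW at lon -44°, lat 16°.
Subsquare c=2, h=7: +2·0.0833333° lon, +7·0.0416667° lat → SW at lon -43.8333°, lat 16.2917°.
Cell spans 0.0833333° lon × 0.0416667° lat. Centre is SW corner plus half of each.
latitude 16.3125° N, longitude 43.7917° W.

16.3125° N, 43.7917° W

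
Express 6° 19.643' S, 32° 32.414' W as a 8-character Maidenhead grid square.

Add 180° to longitude and 90° to latitude: 147.45977, 83.67262.
Field (20°×10°, letters A–R): 147.45977/20 → 7 → H, 83.67262/10 → 8 → I; chars HI.
Square (2°×1°, digits 0–9): 7.45977/2 → 3, 3.67262/1 → 3; chars 33.
Subsquare (5′×2.5′, letters a–x): 1.45977/0.0833333 → 17 → r, 0.67262/0.0416667 → 16 → q; chars rq.
Extended square (30″×15″, digits 0–9): 0.04310/0.00833333 → 5, 0.00595/0.00416667 → 1; chars 51.

HI33rq51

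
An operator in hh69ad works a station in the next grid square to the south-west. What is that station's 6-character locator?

HH59xc

Longitude subsquare a = 0; −1 → -1, wraps to 23 = x, carry into square.
Longitude square 6; −1 → 5.
Latitude subsquare d = 3; −1 → 2 = c.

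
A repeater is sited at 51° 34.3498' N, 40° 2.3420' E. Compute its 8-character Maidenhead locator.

LO01an47

Shift to the Maidenhead origin (180°W, 90°S): lon 220.03903, lat 141.57250.
Field: 220.03903/20 → 11 → L, 141.57250/10 → 14 → O; chars LO.
Square: 0.03903/2 → 0, 1.57250/1 → 1; chars 01.
Subsquare: 0.03903/0.0833333 → 0 → a, 0.57250/0.0416667 → 13 → n; chars an.
Extended square: 0.03903/0.00833333 → 4, 0.03083/0.00416667 → 7; chars 47.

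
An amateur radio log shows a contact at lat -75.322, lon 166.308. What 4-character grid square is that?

Shift to the Maidenhead origin (180°W, 90°S): lon 346.31, lat 14.68.
Field: lon ⌊346.31/20⌋ = 17 → R; lat ⌊14.68/10⌋ = 1 → B.
Square: lon ⌊6.31/2⌋ = 3; lat ⌊4.68/1⌋ = 4.

RB34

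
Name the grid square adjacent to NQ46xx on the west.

Longitude subsquare x = 23; −1 → 22 = w.
The latitude characters are unchanged.

NQ46wx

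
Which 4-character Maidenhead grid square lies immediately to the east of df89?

Longitude square 8; +1 → 9.
The latitude characters are unchanged.

DF99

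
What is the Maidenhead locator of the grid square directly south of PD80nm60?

PD80nl69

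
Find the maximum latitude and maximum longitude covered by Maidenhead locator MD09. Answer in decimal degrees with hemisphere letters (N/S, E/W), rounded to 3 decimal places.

50.000° S, 62.000° E

Field M=12, D=3: +12·20° lon, +3·10° lat → SW at lon 60°, lat -60°.
Square 0, 9: +0·2° lon, +9·1° lat → SW at lon 60°, lat -51°.
Cell spans 2° lon × 1° lat. NE corner is SW corner plus one full cell.
latitude 50.000° S, longitude 62.000° E.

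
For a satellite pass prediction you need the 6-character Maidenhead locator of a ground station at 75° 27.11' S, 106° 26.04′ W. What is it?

Shift to the Maidenhead origin (180°W, 90°S): lon 73.5660, lat 14.5482.
Field: 73.5660/20 → 3 → D, 14.5482/10 → 1 → B; chars DB.
Square: 13.5660/2 → 6, 4.5482/1 → 4; chars 64.
Subsquare: 1.5660/0.0833333 → 18 → s, 0.5482/0.0416667 → 13 → n; chars sn.

DB64sn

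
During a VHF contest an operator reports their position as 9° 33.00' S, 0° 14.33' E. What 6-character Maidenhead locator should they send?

JI00ck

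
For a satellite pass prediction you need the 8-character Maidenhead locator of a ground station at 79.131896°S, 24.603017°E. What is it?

KB20hu28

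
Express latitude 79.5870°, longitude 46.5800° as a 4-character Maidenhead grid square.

LQ39

Add 180° to longitude and 90° to latitude: 226.58, 169.59.
Field: 226.58/20 → 11 → L, 169.59/10 → 16 → Q; chars LQ.
Square: 6.58/2 → 3, 9.59/1 → 9; chars 39.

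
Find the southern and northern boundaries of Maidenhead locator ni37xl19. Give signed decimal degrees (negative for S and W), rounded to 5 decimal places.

Field N=13, I=8: +13·20° lon, +8·10° lat → SW at lon 80°, lat -10°.
Square 3, 7: +3·2° lon, +7·1° lat → SW at lon 86°, lat -3°.
Subsquare x=23, l=11: +23·0.0833333° lon, +11·0.0416667° lat → SW at lon 87.9167°, lat -2.54167°.
Extended square 1, 9: +1·0.00833333° lon, +9·0.00416667° lat → SW at lon 87.925°, lat -2.50417°.
Cell spans 0.00833333° lon × 0.00416667° lat.
south -2.50417, north -2.50000.

-2.50417, -2.50000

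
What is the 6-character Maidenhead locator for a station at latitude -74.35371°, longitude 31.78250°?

Shift to the Maidenhead origin (180°W, 90°S): lon 211.7825, lat 15.6463.
Field: lon ⌊211.7825/20⌋ = 10 → K; lat ⌊15.6463/10⌋ = 1 → B.
Square: lon ⌊11.7825/2⌋ = 5; lat ⌊5.6463/1⌋ = 5.
Subsquare: lon ⌊1.7825/0.0833333⌋ = 21 → v; lat ⌊0.6463/0.0416667⌋ = 15 → p.

KB55vp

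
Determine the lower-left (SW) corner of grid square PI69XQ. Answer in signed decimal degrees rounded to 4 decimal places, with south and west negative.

Field P=15, I=8: +15·20° lon, +8·10° lat → SW at lon 120°, lat -10°.
Square 6, 9: +6·2° lon, +9·1° lat → SW at lon 132°, lat -1°.
Subsquare x=23, q=16: +23·0.0833333° lon, +16·0.0416667° lat → SW at lon 133.917°, lat -0.333333°.
latitude -0.3333, longitude 133.9167.

-0.3333, 133.9167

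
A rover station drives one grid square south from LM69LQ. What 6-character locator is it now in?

LM69lp

Latitude subsquare q = 16; −1 → 15 = p.
The longitude characters are unchanged.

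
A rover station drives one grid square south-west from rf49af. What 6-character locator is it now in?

Longitude subsquare a = 0; −1 → -1, wraps to 23 = x, carry into square.
Longitude square 4; −1 → 3.
Latitude subsquare f = 5; −1 → 4 = e.

RF39xe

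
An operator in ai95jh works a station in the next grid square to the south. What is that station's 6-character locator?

Latitude subsquare h = 7; −1 → 6 = g.
The longitude characters are unchanged.

AI95jg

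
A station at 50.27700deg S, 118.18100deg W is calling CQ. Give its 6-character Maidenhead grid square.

Offset from 180°W / 90°S: lon 61.8190°, lat 39.7230°.
Field: lon ⌊61.8190/20⌋ = 3 → D; lat ⌊39.7230/10⌋ = 3 → D.
Square: lon ⌊1.8190/2⌋ = 0; lat ⌊9.7230/1⌋ = 9.
Subsquare: lon ⌊1.8190/0.0833333⌋ = 21 → v; lat ⌊0.7230/0.0416667⌋ = 17 → r.

DD09vr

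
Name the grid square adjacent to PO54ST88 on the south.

PO54st87

Latitude extended square 8; −1 → 7.
The longitude characters are unchanged.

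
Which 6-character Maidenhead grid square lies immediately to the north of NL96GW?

NL96gx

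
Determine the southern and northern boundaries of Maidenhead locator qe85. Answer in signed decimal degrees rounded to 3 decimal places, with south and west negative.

Field Q=16, E=4: +16·20° lon, +4·10° lat → SW at lon 140°, lat -50°.
Square 8, 5: +8·2° lon, +5·1° lat → SW at lon 156°, lat -45°.
Cell spans 2° lon × 1° lat.
south -45.000, north -44.000.

-45.000, -44.000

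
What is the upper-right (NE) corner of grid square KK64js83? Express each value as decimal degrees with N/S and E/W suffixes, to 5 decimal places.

14.76667° N, 32.82500° E

Field K=10, K=10: +10·20° lon, +10·10° lat → SW at lon 20°, lat 10°.
Square 6, 4: +6·2° lon, +4·1° lat → SW at lon 32°, lat 14°.
Subsquare j=9, s=18: +9·0.0833333° lon, +18·0.0416667° lat → SW at lon 32.75°, lat 14.75°.
Extended square 8, 3: +8·0.00833333° lon, +3·0.00416667° lat → SW at lon 32.8167°, lat 14.7625°.
Cell spans 0.00833333° lon × 0.00416667° lat. NE corner is SW corner plus one full cell.
latitude 14.76667° N, longitude 32.82500° E.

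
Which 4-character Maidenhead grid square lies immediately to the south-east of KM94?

LM03

Longitude square 9; +1 → 10, wraps to 0, carry into field.
Longitude field K = 10; +1 → 11 = L.
Latitude square 4; −1 → 3.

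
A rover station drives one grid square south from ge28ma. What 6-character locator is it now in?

Latitude subsquare a = 0; −1 → -1, wraps to 23 = x, carry into square.
Latitude square 8; −1 → 7.
The longitude characters are unchanged.

GE27mx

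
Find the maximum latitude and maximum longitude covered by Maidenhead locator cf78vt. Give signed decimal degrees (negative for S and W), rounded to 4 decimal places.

Field C=2, F=5: +2·20° lon, +5·10° lat → SW at lon -140°, lat -40°.
Square 7, 8: +7·2° lon, +8·1° lat → SW at lon -126°, lat -32°.
Subsquare v=21, t=19: +21·0.0833333° lon, +19·0.0416667° lat → SW at lon -124.25°, lat -31.2083°.
Cell spans 0.0833333° lon × 0.0416667° lat. NE corner is SW corner plus one full cell.
latitude -31.1667, longitude -124.1667.

-31.1667, -124.1667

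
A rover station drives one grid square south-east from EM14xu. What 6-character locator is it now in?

Longitude subsquare x = 23; +1 → 24, wraps to 0 = a, carry into square.
Longitude square 1; +1 → 2.
Latitude subsquare u = 20; −1 → 19 = t.

EM24at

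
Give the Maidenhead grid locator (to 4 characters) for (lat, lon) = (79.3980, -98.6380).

Offset from 180°W / 90°S: lon 81.36°, lat 169.40°.
Field: lon ⌊81.36/20⌋ = 4 → E; lat ⌊169.40/10⌋ = 16 → Q.
Square: lon ⌊1.36/2⌋ = 0; lat ⌊9.40/1⌋ = 9.

EQ09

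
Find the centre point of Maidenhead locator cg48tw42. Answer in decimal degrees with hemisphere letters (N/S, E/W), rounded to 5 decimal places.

Field C=2, G=6: +2·20° lon, +6·10° lat → SW at lon -140°, lat -30°.
Square 4, 8: +4·2° lon, +8·1° lat → SW at lon -132°, lat -22°.
Subsquare t=19, w=22: +19·0.0833333° lon, +22·0.0416667° lat → SW at lon -130.417°, lat -21.0833°.
Extended square 4, 2: +4·0.00833333° lon, +2·0.00416667° lat → SW at lon -130.383°, lat -21.075°.
Cell spans 0.00833333° lon × 0.00416667° lat. Centre is SW corner plus half of each.
latitude 21.07292° S, longitude 130.37917° W.

21.07292° S, 130.37917° W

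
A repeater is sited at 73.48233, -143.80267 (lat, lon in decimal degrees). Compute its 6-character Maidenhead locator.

BQ83cl

Shift to the Maidenhead origin (180°W, 90°S): lon 36.1973, lat 163.4823.
Field: lon ⌊36.1973/20⌋ = 1 → B; lat ⌊163.4823/10⌋ = 16 → Q.
Square: lon ⌊16.1973/2⌋ = 8; lat ⌊3.4823/1⌋ = 3.
Subsquare: lon ⌊0.1973/0.0833333⌋ = 2 → c; lat ⌊0.4823/0.0416667⌋ = 11 → l.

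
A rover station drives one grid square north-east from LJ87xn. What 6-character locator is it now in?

LJ97ao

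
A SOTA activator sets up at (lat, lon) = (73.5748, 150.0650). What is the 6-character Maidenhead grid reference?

QQ53an

Add 180° to longitude and 90° to latitude: 330.0650, 163.5748.
Field: lon ⌊330.0650/20⌋ = 16 → Q; lat ⌊163.5748/10⌋ = 16 → Q.
Square: lon ⌊10.0650/2⌋ = 5; lat ⌊3.5748/1⌋ = 3.
Subsquare: lon ⌊0.0650/0.0833333⌋ = 0 → a; lat ⌊0.5748/0.0416667⌋ = 13 → n.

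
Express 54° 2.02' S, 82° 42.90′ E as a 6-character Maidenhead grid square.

ND15ix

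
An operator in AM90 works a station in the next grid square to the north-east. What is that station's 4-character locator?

BM01

Longitude square 9; +1 → 10, wraps to 0, carry into field.
Longitude field A = 0; +1 → 1 = B.
Latitude square 0; +1 → 1.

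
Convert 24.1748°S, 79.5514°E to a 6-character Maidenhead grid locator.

MG95st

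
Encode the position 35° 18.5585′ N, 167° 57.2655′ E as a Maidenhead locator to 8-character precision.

Shift to the Maidenhead origin (180°W, 90°S): lon 347.95443, lat 125.30931.
Field: 347.95443/20 → 17 → R, 125.30931/10 → 12 → M; chars RM.
Square: 7.95443/2 → 3, 5.30931/1 → 5; chars 35.
Subsquare: 1.95443/0.0833333 → 23 → x, 0.30931/0.0416667 → 7 → h; chars xh.
Extended square: 0.03776/0.00833333 → 4, 0.01764/0.00416667 → 4; chars 44.

RM35xh44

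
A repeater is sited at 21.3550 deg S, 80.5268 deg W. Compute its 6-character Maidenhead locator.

EG98rp

Offset from 180°W / 90°S: lon 99.4732°, lat 68.6450°.
Field: 99.4732/20 → 4 → E, 68.6450/10 → 6 → G; chars EG.
Square: 19.4732/2 → 9, 8.6450/1 → 8; chars 98.
Subsquare: 1.4732/0.0833333 → 17 → r, 0.6450/0.0416667 → 15 → p; chars rp.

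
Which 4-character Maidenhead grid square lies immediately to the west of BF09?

Longitude square 0; −1 → -1, wraps to 9, carry into field.
Longitude field B = 1; −1 → 0 = A.
The latitude characters are unchanged.

AF99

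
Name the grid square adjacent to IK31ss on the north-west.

Longitude subsquare s = 18; −1 → 17 = r.
Latitude subsquare s = 18; +1 → 19 = t.

IK31rt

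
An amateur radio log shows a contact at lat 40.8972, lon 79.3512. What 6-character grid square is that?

Offset from 180°W / 90°S: lon 259.3512°, lat 130.8972°.
Field (20°×10°, letters A–R): lon ⌊259.3512/20⌋ = 12 → M; lat ⌊130.8972/10⌋ = 13 → N.
Square (2°×1°, digits 0–9): lon ⌊19.3512/2⌋ = 9; lat ⌊0.8972/1⌋ = 0.
Subsquare (5′×2.5′, letters a–x): lon ⌊1.3512/0.0833333⌋ = 16 → q; lat ⌊0.8972/0.0416667⌋ = 21 → v.

MN90qv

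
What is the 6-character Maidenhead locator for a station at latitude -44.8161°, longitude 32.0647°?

KE65ae

Shift to the Maidenhead origin (180°W, 90°S): lon 212.0647, lat 45.1839.
Field: 212.0647/20 → 10 → K, 45.1839/10 → 4 → E; chars KE.
Square: 12.0647/2 → 6, 5.1839/1 → 5; chars 65.
Subsquare: 0.0647/0.0833333 → 0 → a, 0.1839/0.0416667 → 4 → e; chars ae.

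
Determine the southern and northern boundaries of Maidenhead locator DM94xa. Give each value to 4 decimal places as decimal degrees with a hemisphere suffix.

34.0000° N, 34.0417° N

Field D=3, M=12: +3·20° lon, +12·10° lat → SW at lon -120°, lat 30°.
Square 9, 4: +9·2° lon, +4·1° lat → SW at lon -102°, lat 34°.
Subsquare x=23, a=0: +23·0.0833333° lon, +0·0.0416667° lat → SW at lon -100.083°, lat 34°.
Cell spans 0.0833333° lon × 0.0416667° lat.
south 34.0000° N, north 34.0417° N.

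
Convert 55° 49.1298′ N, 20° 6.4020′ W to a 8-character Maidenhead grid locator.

Offset from 180°W / 90°S: lon 159.89330°, lat 145.81883°.
Field: 159.89330/20 → 7 → H, 145.81883/10 → 14 → O; chars HO.
Square: 19.89330/2 → 9, 5.81883/1 → 5; chars 95.
Subsquare: 1.89330/0.0833333 → 22 → w, 0.81883/0.0416667 → 19 → t; chars wt.
Extended square: 0.05997/0.00833333 → 7, 0.02716/0.00416667 → 6; chars 76.

HO95wt76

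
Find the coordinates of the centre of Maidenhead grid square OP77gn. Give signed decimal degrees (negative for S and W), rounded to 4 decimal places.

67.5625, 114.5417

Field O=14, P=15: +14·20° lon, +15·10° lat → SW at lon 100°, lat 60°.
Square 7, 7: +7·2° lon, +7·1° lat → SW at lon 114°, lat 67°.
Subsquare g=6, n=13: +6·0.0833333° lon, +13·0.0416667° lat → SW at lon 114.5°, lat 67.5417°.
Cell spans 0.0833333° lon × 0.0416667° lat. Centre is SW corner plus half of each.
latitude 67.5625, longitude 114.5417.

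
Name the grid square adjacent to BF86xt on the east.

Longitude subsquare x = 23; +1 → 24, wraps to 0 = a, carry into square.
Longitude square 8; +1 → 9.
The latitude characters are unchanged.

BF96at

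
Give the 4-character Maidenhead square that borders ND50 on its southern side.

NC59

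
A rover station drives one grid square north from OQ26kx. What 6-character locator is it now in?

Latitude subsquare x = 23; +1 → 24, wraps to 0 = a, carry into square.
Latitude square 6; +1 → 7.
The longitude characters are unchanged.

OQ27ka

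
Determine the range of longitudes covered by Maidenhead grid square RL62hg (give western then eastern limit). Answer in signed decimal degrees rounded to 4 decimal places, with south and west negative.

Field R=17, L=11: +17·20° lon, +11·10° lat → SW at lon 160°, lat 20°.
Square 6, 2: +6·2° lon, +2·1° lat → SW at lon 172°, lat 22°.
Subsquare h=7, g=6: +7·0.0833333° lon, +6·0.0416667° lat → SW at lon 172.583°, lat 22.25°.
Cell spans 0.0833333° lon × 0.0416667° lat.
west 172.5833, east 172.6667.

172.5833, 172.6667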